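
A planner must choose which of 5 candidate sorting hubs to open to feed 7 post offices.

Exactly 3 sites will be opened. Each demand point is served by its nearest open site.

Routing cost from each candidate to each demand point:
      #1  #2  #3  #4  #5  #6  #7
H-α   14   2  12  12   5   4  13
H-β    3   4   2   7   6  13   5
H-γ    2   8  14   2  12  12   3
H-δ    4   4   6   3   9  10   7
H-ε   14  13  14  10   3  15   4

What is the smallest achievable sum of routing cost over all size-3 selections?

Open {H-α, H-β, H-γ}.
  #1→H-γ 2, #2→H-α 2, #3→H-β 2, #4→H-γ 2, #5→H-α 5, #6→H-α 4, #7→H-γ 3  ⇒ total 20.
Compare {H-α, H-β, H-δ}: total 24.
Compare {H-α, H-γ, H-δ}: total 24.
No size-3 selection does better; minimum is 20.

20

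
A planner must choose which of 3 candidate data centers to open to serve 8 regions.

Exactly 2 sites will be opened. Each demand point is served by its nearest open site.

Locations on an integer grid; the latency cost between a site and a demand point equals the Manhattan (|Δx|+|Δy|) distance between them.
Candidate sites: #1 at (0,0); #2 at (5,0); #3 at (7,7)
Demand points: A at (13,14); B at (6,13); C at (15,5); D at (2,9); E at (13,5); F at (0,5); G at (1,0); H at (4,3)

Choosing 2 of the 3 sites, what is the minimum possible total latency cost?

58

Open {#1, #3}.
  A→#3 13, B→#3 7, C→#3 10, D→#3 7, E→#3 8, F→#1 5, G→#1 1, H→#1 7  ⇒ total 58.
Compare {#2, #3}: total 62.
Compare {#1, #2}: total 85.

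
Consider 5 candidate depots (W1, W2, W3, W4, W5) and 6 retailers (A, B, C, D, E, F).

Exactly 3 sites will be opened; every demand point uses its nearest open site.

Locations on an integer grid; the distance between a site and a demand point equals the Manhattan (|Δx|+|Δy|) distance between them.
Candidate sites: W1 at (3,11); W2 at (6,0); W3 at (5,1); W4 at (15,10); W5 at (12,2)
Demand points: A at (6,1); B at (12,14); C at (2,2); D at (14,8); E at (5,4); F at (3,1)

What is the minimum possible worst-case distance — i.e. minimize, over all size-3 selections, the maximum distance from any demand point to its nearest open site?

7

Open {W1, W2, W4}.
  Farthest demand point is B at distance 7 (to W4); all others are ≤ 7.
With {W1, W3, W4} the worst case is 7.
With {W2, W3, W4} the worst case is 7.
No size-3 selection achieves below 7.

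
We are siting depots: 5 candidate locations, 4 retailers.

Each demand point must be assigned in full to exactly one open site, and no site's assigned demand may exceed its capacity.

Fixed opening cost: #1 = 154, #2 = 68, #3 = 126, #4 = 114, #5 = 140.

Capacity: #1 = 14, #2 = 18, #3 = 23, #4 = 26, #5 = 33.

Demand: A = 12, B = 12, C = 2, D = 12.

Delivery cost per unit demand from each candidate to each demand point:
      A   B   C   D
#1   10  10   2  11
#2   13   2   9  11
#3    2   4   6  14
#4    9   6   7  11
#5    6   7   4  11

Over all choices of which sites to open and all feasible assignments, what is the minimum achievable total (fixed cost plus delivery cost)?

444

Open {#2, #5}; cheapest assignment that respects the capacities:
  #2 (cap 18, load 12): B — cost 12×2 = 24
  #5 (cap 33, load 26): A, C, D — cost 12×6 + 2×4 + 12×11 = 212
  Shipping 236, fixed 208 → total 444.
  Any other capacity-feasible assignment to {#2, #5} ships for at least 236.
Compare {#2, #4}: its best feasible assignment gives total 460.
Compare {#3, #4}: its best feasible assignment gives total 480.
Every other set of open sites that can feasibly serve all demand totals ≥ 460 even under its best assignment. Minimum: 444.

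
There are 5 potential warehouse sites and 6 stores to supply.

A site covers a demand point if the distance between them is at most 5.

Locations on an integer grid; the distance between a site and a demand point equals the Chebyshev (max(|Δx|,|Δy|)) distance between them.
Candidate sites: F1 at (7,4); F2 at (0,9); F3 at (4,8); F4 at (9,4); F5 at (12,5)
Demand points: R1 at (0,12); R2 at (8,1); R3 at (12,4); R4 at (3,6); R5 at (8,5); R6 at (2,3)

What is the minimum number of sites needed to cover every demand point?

Coverage sets (demand points within 5 of each site):
  F1: {R2, R3, R4, R5, R6}
  F2: {R1, R4}
  F3: {R1, R4, R5, R6}
  F4: {R2, R3, R5}
  F5: {R2, R3, R5}
No single site covers all 6 demand points.
But {F1, F2} covers everything, so the minimum is 2.

2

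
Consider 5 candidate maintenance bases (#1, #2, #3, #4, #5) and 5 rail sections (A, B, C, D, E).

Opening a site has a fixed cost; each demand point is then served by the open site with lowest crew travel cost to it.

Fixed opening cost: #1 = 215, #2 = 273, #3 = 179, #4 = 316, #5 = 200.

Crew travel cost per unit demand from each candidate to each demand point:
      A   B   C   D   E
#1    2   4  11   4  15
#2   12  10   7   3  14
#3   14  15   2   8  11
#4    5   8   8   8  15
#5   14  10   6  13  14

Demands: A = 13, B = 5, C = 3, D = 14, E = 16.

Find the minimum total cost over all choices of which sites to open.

590

Open {#1}: assign each demand point to its cheapest open site.
  A→#1 13×2=26, B→#1 5×4=20, C→#1 3×11=33, D→#1 14×4=56, E→#1 16×15=240
  crew travel cost 375, fixed 215 → total 590.
Compare {#1, #3}: crew travel cost 284 + fixed 394 = 678.
Compare {#3}: crew travel cost 551 + fixed 179 = 730.
Compare {#1, #5}: crew travel cost 344 + fixed 415 = 759.
All other subsets cost ≥ 678. Minimum total cost: 590.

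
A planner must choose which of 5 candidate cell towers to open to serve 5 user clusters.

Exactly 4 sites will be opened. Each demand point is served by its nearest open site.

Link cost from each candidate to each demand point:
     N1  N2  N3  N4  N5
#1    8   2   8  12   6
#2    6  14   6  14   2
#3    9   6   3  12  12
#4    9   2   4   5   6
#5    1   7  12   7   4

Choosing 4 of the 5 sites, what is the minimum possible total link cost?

13

Open {#2, #3, #4, #5}.
  N1→#5 1, N2→#4 2, N3→#3 3, N4→#4 5, N5→#2 2  ⇒ total 13.
Compare {#1, #2, #4, #5}: total 14.
Compare {#1, #2, #3, #5}: total 15.
No size-4 selection does better; minimum is 13.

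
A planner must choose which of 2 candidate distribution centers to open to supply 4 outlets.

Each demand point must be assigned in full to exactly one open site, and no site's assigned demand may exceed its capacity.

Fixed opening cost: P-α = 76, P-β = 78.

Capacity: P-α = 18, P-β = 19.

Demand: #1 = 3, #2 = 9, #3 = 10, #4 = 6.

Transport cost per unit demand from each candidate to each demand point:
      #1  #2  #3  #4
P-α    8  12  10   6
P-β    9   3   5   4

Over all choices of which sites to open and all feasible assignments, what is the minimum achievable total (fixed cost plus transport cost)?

291

Open {P-α, P-β}; cheapest assignment that respects the capacities:
  P-α (cap 18, load 9): #1, #4 — cost 3×8 + 6×6 = 60
  P-β (cap 19, load 19): #2, #3 — cost 9×3 + 10×5 = 77
  Shipping 137, fixed 154 → total 291.
  Any other capacity-feasible assignment to {P-α, P-β} ships for at least 137.
Total demand is 28 and no other set of sites has combined capacity ≥ 28, so {P-α, P-β} is the only feasible choice of open sites. Minimum: 291.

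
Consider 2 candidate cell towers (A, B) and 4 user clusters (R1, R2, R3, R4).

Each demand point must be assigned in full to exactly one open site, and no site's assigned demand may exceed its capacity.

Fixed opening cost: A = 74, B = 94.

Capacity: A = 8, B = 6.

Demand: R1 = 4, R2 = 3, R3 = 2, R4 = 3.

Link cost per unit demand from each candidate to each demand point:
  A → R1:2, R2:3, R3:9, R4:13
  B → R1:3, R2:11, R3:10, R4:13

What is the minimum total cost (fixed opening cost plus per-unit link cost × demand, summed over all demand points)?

244

Open {A, B}; cheapest assignment that respects the capacities:
  A (cap 8, load 7): R1, R2 — cost 4×2 + 3×3 = 17
  B (cap 6, load 5): R3, R4 — cost 2×10 + 3×13 = 59
  Shipping 76, fixed 168 → total 244.
  Any other capacity-feasible assignment to {A, B} ships for at least 76.
Total demand is 12 and no other set of sites has combined capacity ≥ 12, so {A, B} is the only feasible choice of open sites. Minimum: 244.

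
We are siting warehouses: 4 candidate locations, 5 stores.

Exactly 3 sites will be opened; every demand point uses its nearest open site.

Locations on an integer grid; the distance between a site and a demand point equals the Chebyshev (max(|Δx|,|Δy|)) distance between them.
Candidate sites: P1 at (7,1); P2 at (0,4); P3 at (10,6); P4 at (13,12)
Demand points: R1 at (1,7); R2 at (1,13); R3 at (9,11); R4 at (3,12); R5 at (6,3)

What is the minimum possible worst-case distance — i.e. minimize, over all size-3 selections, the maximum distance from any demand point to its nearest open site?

9

Open {P1, P2, P3}.
  Farthest demand point is R2 at distance 9 (to P2); all others are ≤ 9.
With {P1, P2, P4} the worst case is 9.
With {P1, P3, P4} the worst case is 9.
No size-3 selection achieves below 9.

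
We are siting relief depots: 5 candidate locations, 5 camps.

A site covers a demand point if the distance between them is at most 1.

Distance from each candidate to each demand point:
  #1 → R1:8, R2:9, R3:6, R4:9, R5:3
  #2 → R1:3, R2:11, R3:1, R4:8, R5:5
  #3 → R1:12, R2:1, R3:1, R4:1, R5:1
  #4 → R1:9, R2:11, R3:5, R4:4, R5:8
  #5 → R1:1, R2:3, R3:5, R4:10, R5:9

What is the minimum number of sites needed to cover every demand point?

Coverage sets (demand points within 1 of each site):
  #1: {}
  #2: {R3}
  #3: {R2, R3, R4, R5}
  #4: {}
  #5: {R1}
No single site covers all 5 demand points.
But {#3, #5} covers everything, so the minimum is 2.

2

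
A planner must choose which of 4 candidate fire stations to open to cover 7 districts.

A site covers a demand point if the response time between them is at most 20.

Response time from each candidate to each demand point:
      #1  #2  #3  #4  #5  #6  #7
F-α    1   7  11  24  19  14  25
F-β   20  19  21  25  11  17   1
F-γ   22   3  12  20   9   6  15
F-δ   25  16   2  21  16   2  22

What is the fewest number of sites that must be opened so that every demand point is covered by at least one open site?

2

Coverage sets (demand points within 20 of each site):
  F-α: {#1, #2, #3, #5, #6}
  F-β: {#1, #2, #5, #6, #7}
  F-γ: {#2, #3, #4, #5, #6, #7}
  F-δ: {#2, #3, #5, #6}
No single site covers all 7 demand points.
But {F-α, F-γ} covers everything, so the minimum is 2.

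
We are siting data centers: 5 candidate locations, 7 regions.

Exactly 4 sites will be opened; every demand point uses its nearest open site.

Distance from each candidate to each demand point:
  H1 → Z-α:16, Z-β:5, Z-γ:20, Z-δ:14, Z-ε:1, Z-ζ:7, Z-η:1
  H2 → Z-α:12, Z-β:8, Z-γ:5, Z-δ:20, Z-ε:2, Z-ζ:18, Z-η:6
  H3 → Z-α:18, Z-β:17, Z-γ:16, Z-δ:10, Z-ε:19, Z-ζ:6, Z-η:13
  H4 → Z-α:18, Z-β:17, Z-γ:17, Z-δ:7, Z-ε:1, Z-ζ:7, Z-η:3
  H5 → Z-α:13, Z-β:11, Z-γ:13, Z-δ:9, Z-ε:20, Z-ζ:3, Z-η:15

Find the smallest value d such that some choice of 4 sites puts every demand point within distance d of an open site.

12

Open {H1, H2, H3, H4}.
  Farthest demand point is Z-α at distance 12 (to H2); all others are ≤ 12.
With {H1, H2, H3, H5} the worst case is 12.
With {H1, H2, H4, H5} the worst case is 12.
No size-4 selection achieves below 12.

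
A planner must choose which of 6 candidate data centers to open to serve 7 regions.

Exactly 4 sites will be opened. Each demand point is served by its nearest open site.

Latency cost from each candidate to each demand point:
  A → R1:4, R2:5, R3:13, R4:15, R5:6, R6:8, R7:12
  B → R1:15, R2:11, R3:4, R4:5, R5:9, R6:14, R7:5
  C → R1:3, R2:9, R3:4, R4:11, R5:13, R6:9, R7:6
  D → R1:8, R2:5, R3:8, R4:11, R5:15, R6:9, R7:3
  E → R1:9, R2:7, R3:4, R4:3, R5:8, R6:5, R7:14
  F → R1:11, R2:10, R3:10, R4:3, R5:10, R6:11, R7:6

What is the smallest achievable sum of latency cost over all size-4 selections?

Open {A, C, D, E}.
  R1→C 3, R2→A 5, R3→C 4, R4→E 3, R5→A 6, R6→E 5, R7→D 3  ⇒ total 29.
Compare {A, B, D, E}: total 30.
Compare {A, D, E, F}: total 30.
No size-4 selection does better; minimum is 29.

29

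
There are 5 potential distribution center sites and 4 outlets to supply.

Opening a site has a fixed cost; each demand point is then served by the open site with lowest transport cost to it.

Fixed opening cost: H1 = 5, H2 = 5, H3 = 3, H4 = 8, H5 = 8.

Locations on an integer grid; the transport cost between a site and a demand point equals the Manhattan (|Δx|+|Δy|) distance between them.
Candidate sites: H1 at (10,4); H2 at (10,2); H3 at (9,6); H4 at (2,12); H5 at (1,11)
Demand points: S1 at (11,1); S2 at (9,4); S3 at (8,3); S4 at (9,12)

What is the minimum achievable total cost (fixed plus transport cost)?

Open {H2, H3}: assign each demand point to its cheapest open site.
  S1→H2 2, S2→H3 2, S3→H2 3, S4→H3 6
  transport cost 13, fixed 8 → total 21.
Compare {H1}: transport cost 17 + fixed 5 = 22.
Compare {H3}: transport cost 19 + fixed 3 = 22.
Compare {H1, H3}: transport cost 14 + fixed 8 = 22.
All other subsets cost ≥ 22. Minimum total cost: 21.

21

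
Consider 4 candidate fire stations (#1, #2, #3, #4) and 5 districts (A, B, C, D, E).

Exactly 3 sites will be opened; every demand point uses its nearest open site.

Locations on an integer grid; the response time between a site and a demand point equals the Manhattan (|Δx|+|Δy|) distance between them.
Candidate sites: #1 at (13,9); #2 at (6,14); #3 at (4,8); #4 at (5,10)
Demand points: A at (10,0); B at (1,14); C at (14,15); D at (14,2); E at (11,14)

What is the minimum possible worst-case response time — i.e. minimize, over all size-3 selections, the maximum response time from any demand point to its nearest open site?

12

Open {#1, #2, #3}.
  Farthest demand point is A at response time 12 (to #1); all others are ≤ 12.
With {#1, #2, #4} the worst case is 12.
With {#1, #3, #4} the worst case is 12.
No size-3 selection achieves below 12.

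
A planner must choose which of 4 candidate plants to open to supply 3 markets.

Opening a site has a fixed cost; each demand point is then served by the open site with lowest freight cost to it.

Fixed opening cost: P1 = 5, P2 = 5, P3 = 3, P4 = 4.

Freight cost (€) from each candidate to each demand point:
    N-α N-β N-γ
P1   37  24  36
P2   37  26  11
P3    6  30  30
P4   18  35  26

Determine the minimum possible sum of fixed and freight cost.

51

Open {P2, P3}: assign each demand point to its cheapest open site.
  N-α→P3 6, N-β→P2 26, N-γ→P2 11
  freight cost 43, fixed 8 → total 51.
Compare {P1, P2, P3}: freight cost 41 + fixed 13 = 54.
Compare {P2, P3, P4}: freight cost 43 + fixed 12 = 55.
Compare {P1, P2, P3, P4}: freight cost 41 + fixed 17 = 58.
All other subsets cost ≥ 54. Minimum total cost: 51.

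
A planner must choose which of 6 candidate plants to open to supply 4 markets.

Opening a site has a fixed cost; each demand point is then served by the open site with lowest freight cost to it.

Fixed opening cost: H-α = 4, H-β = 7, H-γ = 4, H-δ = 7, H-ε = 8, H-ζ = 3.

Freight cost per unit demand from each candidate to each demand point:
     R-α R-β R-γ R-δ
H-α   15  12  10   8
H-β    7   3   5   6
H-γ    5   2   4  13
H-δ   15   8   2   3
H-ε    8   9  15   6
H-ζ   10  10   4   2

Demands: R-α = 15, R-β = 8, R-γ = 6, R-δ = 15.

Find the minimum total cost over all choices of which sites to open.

Open {H-γ, H-δ, H-ζ}: assign each demand point to its cheapest open site.
  R-α→H-γ 15×5=75, R-β→H-γ 8×2=16, R-γ→H-δ 6×2=12, R-δ→H-ζ 15×2=30
  freight cost 133, fixed 14 → total 147.
Compare {H-α, H-γ, H-δ, H-ζ}: freight cost 133 + fixed 18 = 151.
Compare {H-γ, H-ζ}: freight cost 145 + fixed 7 = 152.
Compare {H-β, H-γ, H-δ, H-ζ}: freight cost 133 + fixed 21 = 154.
All other subsets cost ≥ 151. Minimum total cost: 147.

147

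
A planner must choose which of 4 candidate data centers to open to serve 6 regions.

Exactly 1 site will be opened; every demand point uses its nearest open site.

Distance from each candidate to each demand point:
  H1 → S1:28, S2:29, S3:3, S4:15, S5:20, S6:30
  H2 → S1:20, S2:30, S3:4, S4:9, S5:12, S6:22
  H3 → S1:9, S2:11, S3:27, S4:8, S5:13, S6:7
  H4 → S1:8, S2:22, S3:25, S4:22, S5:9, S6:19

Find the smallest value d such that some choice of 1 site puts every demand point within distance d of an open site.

Open {H4}.
  Farthest demand point is S3 at distance 25 (to H4); all others are ≤ 25.
With {H3} the worst case is 27.
With {H1} the worst case is 30.
No size-1 selection achieves below 25.

25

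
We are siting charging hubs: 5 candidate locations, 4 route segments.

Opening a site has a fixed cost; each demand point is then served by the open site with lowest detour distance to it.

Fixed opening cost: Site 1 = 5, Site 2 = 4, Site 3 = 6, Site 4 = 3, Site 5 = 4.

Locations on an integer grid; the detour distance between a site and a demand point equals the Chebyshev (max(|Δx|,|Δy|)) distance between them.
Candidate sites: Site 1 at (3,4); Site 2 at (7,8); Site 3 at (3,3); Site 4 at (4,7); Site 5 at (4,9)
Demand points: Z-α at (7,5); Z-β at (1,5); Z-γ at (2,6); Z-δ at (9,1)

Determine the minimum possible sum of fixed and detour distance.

17

Open {Site 4}: assign each demand point to its cheapest open site.
  Z-α→Site 4 3, Z-β→Site 4 3, Z-γ→Site 4 2, Z-δ→Site 4 6
  detour distance 14, fixed 3 → total 17.
Compare {Site 1}: detour distance 14 + fixed 5 = 19.
Compare {Site 3}: detour distance 15 + fixed 6 = 21.
Compare {Site 1, Site 4}: detour distance 13 + fixed 8 = 21.
All other subsets cost ≥ 19. Minimum total cost: 17.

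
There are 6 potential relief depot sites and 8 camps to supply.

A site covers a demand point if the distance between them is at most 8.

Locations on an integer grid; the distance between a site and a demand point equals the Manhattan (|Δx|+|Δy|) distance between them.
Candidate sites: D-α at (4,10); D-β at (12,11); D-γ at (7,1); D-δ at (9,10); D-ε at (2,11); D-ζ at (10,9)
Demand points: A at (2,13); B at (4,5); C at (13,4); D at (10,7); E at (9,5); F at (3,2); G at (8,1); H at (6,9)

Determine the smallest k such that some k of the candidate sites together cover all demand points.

3

Coverage sets (demand points within 8 of each site):
  D-α: {A, B, H}
  D-β: {C, D, H}
  D-γ: {B, E, F, G}
  D-δ: {D, E, H}
  D-ε: {A, B, H}
  D-ζ: {C, D, E, H}
No 2 sites suffice: every size-2 union leaves at least one demand point uncovered.
But {D-α, D-β, D-γ} covers everything, so the minimum is 3.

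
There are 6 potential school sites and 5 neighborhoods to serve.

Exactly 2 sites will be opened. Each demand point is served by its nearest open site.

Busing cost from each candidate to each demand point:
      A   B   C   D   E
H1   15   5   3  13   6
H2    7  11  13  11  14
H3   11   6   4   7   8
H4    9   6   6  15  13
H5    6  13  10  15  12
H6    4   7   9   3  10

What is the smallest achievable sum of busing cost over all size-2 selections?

Open {H1, H6}.
  A→H6 4, B→H1 5, C→H1 3, D→H6 3, E→H1 6  ⇒ total 21.
Compare {H3, H6}: total 25.
Compare {H4, H6}: total 29.
No size-2 selection does better; minimum is 21.

21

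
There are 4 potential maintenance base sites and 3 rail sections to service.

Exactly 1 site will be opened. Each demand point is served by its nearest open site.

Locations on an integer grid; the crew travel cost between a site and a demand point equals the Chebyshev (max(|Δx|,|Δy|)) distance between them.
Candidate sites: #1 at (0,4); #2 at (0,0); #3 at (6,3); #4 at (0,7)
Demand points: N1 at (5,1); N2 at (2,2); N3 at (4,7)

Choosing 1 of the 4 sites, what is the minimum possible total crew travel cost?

10

Open {#3}.
  N1→#3 2, N2→#3 4, N3→#3 4  ⇒ total 10.
Compare {#1}: total 11.
Compare {#2}: total 14.
No size-1 selection does better; minimum is 10.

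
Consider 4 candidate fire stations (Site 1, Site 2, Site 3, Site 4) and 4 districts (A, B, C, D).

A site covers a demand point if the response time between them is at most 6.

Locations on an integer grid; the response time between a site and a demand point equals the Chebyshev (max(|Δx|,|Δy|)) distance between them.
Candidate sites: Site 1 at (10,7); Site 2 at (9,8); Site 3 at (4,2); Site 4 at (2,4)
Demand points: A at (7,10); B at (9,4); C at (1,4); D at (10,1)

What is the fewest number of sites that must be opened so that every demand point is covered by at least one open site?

Coverage sets (demand points within 6 of each site):
  Site 1: {A, B, D}
  Site 2: {A, B}
  Site 3: {B, C, D}
  Site 4: {A, C}
No single site covers all 4 demand points.
But {Site 1, Site 3} covers everything, so the minimum is 2.

2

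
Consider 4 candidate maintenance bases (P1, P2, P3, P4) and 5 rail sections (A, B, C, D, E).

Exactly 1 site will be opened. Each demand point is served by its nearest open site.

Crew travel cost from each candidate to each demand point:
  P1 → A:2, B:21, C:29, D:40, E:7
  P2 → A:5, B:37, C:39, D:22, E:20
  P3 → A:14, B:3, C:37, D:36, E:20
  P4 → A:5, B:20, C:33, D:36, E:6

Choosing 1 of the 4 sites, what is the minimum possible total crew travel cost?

99

Open {P1}.
  A→P1 2, B→P1 21, C→P1 29, D→P1 40, E→P1 7  ⇒ total 99.
Compare {P4}: total 100.
Compare {P3}: total 110.
No size-1 selection does better; minimum is 99.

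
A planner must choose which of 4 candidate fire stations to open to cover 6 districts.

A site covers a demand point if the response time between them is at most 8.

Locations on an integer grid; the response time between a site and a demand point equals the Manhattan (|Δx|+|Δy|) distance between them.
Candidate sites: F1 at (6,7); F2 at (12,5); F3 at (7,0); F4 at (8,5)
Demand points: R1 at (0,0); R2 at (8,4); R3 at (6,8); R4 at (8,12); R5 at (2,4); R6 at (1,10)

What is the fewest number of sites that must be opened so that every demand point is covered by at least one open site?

Coverage sets (demand points within 8 of each site):
  F1: {R2, R3, R4, R5, R6}
  F2: {R2}
  F3: {R1, R2}
  F4: {R2, R3, R4, R5}
No single site covers all 6 demand points.
But {F1, F3} covers everything, so the minimum is 2.

2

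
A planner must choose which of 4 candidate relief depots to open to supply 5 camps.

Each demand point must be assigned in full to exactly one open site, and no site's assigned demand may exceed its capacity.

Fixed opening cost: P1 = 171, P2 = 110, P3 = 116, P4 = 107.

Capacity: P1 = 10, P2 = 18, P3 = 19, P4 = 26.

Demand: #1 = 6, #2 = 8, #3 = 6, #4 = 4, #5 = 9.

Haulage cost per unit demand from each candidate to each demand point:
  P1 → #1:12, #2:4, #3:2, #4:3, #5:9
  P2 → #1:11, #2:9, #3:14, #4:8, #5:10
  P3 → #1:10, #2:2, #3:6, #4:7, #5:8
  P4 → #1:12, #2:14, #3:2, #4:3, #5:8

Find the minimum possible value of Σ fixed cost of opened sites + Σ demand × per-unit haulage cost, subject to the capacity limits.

395

Open {P3, P4}; cheapest assignment that respects the capacities:
  P3 (cap 19, load 14): #1, #2 — cost 6×10 + 8×2 = 76
  P4 (cap 26, load 19): #3, #4, #5 — cost 6×2 + 4×3 + 9×8 = 96
  Shipping 172, fixed 223 → total 395.
  Any other capacity-feasible assignment to {P3, P4} ships for at least 172.
Compare {P2, P4}: its best feasible assignment gives total 451.
Compare {P2, P3}: its best feasible assignment gives total 462.
Every other set of open sites that can feasibly serve all demand totals ≥ 451 even under its best assignment. Minimum: 395.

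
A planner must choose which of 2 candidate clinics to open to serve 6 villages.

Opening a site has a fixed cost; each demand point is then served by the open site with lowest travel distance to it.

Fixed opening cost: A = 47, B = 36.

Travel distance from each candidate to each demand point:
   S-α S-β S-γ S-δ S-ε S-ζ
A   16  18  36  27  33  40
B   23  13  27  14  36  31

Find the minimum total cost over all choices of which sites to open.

Open {B}: assign each demand point to its cheapest open site.
  S-α→B 23, S-β→B 13, S-γ→B 27, S-δ→B 14, S-ε→B 36, S-ζ→B 31
  travel distance 144, fixed 36 → total 180.
Compare {A}: travel distance 170 + fixed 47 = 217.
Compare {A, B}: travel distance 134 + fixed 83 = 217.

180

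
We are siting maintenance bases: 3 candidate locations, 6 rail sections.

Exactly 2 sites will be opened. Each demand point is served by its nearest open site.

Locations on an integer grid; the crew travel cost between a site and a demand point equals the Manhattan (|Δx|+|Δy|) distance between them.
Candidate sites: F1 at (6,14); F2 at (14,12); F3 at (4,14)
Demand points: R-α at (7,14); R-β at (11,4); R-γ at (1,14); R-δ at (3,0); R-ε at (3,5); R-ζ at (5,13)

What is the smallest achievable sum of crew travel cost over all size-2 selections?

44

Open {F2, F3}.
  R-α→F3 3, R-β→F2 11, R-γ→F3 3, R-δ→F3 15, R-ε→F3 10, R-ζ→F3 2  ⇒ total 44.
Compare {F1, F3}: total 46.
Compare {F1, F2}: total 48.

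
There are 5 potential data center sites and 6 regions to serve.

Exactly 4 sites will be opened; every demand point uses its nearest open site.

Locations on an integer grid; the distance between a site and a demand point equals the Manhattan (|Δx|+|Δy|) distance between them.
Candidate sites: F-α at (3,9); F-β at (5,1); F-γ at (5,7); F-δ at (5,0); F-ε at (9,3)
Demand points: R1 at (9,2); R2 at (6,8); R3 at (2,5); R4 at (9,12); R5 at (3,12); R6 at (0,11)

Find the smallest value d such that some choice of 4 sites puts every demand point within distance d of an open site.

Open {F-α, F-β, F-γ, F-δ}.
  Farthest demand point is R4 at distance 9 (to F-α); all others are ≤ 9.
With {F-α, F-β, F-γ, F-ε} the worst case is 9.
With {F-α, F-β, F-δ, F-ε} the worst case is 9.
No size-4 selection achieves below 9.

9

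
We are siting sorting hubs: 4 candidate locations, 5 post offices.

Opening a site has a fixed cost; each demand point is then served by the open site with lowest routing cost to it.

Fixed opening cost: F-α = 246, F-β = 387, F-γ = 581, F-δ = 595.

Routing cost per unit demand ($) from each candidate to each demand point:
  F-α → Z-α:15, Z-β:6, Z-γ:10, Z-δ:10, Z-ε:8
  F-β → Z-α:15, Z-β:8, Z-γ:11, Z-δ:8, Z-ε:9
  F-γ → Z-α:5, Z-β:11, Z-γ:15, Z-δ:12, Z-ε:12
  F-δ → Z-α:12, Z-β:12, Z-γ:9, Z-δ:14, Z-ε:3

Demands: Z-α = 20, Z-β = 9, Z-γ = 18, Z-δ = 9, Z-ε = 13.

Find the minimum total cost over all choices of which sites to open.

974

Open {F-α}: assign each demand point to its cheapest open site.
  Z-α→F-α 20×15=300, Z-β→F-α 9×6=54, Z-γ→F-α 18×10=180, Z-δ→F-α 9×10=90, Z-ε→F-α 13×8=104
  routing cost 728, fixed 246 → total 974.
Compare {F-β}: routing cost 759 + fixed 387 = 1146.
Compare {F-δ}: routing cost 675 + fixed 595 = 1270.
Compare {F-γ}: routing cost 733 + fixed 581 = 1314.
All other subsets cost ≥ 1146. Minimum total cost: 974.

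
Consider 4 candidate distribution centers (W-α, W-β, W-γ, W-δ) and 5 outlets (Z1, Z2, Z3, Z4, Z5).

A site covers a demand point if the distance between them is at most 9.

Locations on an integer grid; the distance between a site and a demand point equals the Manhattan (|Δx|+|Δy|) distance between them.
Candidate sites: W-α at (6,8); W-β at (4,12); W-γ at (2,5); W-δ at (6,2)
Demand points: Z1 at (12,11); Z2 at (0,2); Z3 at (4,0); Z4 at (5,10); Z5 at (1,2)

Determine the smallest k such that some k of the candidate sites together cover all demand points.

Coverage sets (demand points within 9 of each site):
  W-α: {Z1, Z4}
  W-β: {Z1, Z4}
  W-γ: {Z2, Z3, Z4, Z5}
  W-δ: {Z2, Z3, Z4, Z5}
No single site covers all 5 demand points.
But {W-α, W-γ} covers everything, so the minimum is 2.

2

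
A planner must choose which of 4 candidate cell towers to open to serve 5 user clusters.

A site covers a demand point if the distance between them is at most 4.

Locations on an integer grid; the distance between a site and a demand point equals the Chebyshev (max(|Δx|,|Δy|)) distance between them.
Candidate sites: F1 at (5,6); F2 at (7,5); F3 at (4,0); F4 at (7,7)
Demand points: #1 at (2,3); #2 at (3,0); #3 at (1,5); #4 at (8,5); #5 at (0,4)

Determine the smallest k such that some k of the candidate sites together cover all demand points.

2

Coverage sets (demand points within 4 of each site):
  F1: {#1, #3, #4}
  F2: {#4}
  F3: {#1, #2, #5}
  F4: {#4}
No single site covers all 5 demand points.
But {F1, F3} covers everything, so the minimum is 2.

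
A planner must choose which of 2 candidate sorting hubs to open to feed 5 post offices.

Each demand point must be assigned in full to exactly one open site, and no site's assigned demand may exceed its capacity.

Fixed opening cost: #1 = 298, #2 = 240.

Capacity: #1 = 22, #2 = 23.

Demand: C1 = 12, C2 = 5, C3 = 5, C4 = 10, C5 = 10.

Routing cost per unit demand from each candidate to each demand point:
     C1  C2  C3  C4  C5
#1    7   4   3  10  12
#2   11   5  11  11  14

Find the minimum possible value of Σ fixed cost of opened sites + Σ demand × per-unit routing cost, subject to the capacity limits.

907

Open {#1, #2}; cheapest assignment that respects the capacities:
  #1 (cap 22, load 22): C1, C2, C3 — cost 12×7 + 5×4 + 5×3 = 119
  #2 (cap 23, load 20): C4, C5 — cost 10×11 + 10×14 = 250
  Shipping 369, fixed 538 → total 907.
  Any other capacity-feasible assignment to {#1, #2} ships for at least 369.
Total demand is 42 and no other set of sites has combined capacity ≥ 42, so {#1, #2} is the only feasible choice of open sites. Minimum: 907.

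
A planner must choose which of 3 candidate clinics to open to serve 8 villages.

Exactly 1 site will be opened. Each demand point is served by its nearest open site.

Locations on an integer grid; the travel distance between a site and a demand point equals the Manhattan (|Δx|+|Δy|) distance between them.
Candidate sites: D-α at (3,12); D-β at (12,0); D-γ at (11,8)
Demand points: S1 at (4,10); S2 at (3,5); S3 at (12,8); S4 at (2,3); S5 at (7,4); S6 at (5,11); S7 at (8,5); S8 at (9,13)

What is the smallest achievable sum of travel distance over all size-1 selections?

65

Open {D-γ}.
  S1→D-γ 9, S2→D-γ 11, S3→D-γ 1, S4→D-γ 14, S5→D-γ 8, S6→D-γ 9, S7→D-γ 6, S8→D-γ 7  ⇒ total 65.
Compare {D-α}: total 67.
Compare {D-β}: total 105.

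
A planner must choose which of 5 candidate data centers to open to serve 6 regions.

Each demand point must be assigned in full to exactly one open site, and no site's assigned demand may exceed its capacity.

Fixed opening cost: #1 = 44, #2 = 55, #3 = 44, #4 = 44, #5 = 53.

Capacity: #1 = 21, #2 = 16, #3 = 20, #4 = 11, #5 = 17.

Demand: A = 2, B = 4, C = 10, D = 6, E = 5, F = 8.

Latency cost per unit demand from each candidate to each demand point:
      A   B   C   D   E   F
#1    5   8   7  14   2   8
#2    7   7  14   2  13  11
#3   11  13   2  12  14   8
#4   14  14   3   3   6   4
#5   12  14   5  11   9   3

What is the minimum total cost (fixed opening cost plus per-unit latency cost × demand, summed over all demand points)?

Open {#1, #3, #4}; cheapest assignment that respects the capacities:
  #1 (cap 21, load 19): A, B, E, F — cost 2×5 + 4×8 + 5×2 + 8×8 = 116
  #3 (cap 20, load 10): C — cost 10×2 = 20
  #4 (cap 11, load 6): D — cost 6×3 = 18
  Shipping 154, fixed 132 → total 286.
  Any other capacity-feasible assignment to {#1, #3, #4} ships for at least 154.
Compare {#1, #2, #3}: its best feasible assignment gives total 287.
Compare {#2, #3, #5}: its best feasible assignment gives total 295.
Every other set of open sites that can feasibly serve all demand totals ≥ 287 even under its best assignment. Minimum: 286.

286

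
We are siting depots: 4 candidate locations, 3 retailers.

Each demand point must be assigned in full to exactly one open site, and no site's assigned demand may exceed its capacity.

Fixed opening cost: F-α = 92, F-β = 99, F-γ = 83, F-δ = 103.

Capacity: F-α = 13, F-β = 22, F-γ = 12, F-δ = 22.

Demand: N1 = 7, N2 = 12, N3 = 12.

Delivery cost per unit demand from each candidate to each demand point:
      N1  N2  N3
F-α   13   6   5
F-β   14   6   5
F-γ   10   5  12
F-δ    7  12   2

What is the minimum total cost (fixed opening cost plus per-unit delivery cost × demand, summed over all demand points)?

Open {F-γ, F-δ}; cheapest assignment that respects the capacities:
  F-γ (cap 12, load 12): N2 — cost 12×5 = 60
  F-δ (cap 22, load 19): N1, N3 — cost 7×7 + 12×2 = 73
  Shipping 133, fixed 186 → total 319.
  Any other capacity-feasible assignment to {F-γ, F-δ} ships for at least 133.
Compare {F-α, F-δ}: its best feasible assignment gives total 340.
Compare {F-β, F-δ}: its best feasible assignment gives total 347.
Every other set of open sites that can feasibly serve all demand totals ≥ 340 even under its best assignment. Minimum: 319.

319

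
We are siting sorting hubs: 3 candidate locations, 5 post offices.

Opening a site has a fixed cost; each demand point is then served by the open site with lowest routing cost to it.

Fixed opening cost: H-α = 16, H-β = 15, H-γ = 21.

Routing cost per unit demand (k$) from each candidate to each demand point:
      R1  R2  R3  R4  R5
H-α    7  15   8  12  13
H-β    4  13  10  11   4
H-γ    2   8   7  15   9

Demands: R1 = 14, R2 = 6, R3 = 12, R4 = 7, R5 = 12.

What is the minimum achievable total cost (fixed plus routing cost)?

Open {H-β, H-γ}: assign each demand point to its cheapest open site.
  R1→H-γ 14×2=28, R2→H-γ 6×8=48, R3→H-γ 12×7=84, R4→H-β 7×11=77, R5→H-β 12×4=48
  routing cost 285, fixed 36 → total 321.
Compare {H-α, H-β, H-γ}: routing cost 285 + fixed 52 = 337.
Compare {H-α, H-β}: routing cost 355 + fixed 31 = 386.
Compare {H-α, H-γ}: routing cost 352 + fixed 37 = 389.
All other subsets cost ≥ 337. Minimum total cost: 321.

321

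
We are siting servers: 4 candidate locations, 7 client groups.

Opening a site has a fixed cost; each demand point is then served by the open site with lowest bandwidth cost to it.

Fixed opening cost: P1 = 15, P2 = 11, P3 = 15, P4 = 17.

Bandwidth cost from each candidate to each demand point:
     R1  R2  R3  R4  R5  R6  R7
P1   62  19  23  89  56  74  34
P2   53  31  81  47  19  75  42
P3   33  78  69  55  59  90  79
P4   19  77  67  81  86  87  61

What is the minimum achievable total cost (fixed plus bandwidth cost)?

278

Open {P1, P2, P4}: assign each demand point to its cheapest open site.
  R1→P4 19, R2→P1 19, R3→P1 23, R4→P2 47, R5→P2 19, R6→P1 74, R7→P1 34
  bandwidth cost 235, fixed 43 → total 278.
Compare {P1, P2, P3}: bandwidth cost 249 + fixed 41 = 290.
Compare {P1, P2, P3, P4}: bandwidth cost 235 + fixed 58 = 293.
Compare {P1, P2}: bandwidth cost 269 + fixed 26 = 295.
All other subsets cost ≥ 290. Minimum total cost: 278.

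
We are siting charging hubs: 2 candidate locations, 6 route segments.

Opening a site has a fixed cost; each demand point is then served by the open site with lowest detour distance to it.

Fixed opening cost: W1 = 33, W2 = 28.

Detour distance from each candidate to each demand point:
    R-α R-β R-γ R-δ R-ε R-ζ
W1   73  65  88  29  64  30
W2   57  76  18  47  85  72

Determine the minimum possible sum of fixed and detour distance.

324

Open {W1, W2}: assign each demand point to its cheapest open site.
  R-α→W2 57, R-β→W1 65, R-γ→W2 18, R-δ→W1 29, R-ε→W1 64, R-ζ→W1 30
  detour distance 263, fixed 61 → total 324.
Compare {W1}: detour distance 349 + fixed 33 = 382.
Compare {W2}: detour distance 355 + fixed 28 = 383.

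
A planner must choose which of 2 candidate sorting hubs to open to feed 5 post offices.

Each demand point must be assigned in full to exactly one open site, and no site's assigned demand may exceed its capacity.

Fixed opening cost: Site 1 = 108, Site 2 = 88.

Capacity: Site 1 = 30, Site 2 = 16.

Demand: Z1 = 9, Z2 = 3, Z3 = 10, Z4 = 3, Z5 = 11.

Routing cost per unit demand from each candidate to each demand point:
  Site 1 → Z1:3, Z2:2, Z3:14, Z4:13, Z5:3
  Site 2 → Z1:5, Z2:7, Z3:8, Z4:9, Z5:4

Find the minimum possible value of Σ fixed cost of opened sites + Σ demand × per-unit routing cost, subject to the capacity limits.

369

Open {Site 1, Site 2}; cheapest assignment that respects the capacities:
  Site 1 (cap 30, load 23): Z1, Z2, Z5 — cost 9×3 + 3×2 + 11×3 = 66
  Site 2 (cap 16, load 13): Z3, Z4 — cost 10×8 + 3×9 = 107
  Shipping 173, fixed 196 → total 369.
  Any other capacity-feasible assignment to {Site 1, Site 2} ships for at least 173.
Total demand is 36 and no other set of sites has combined capacity ≥ 36, so {Site 1, Site 2} is the only feasible choice of open sites. Minimum: 369.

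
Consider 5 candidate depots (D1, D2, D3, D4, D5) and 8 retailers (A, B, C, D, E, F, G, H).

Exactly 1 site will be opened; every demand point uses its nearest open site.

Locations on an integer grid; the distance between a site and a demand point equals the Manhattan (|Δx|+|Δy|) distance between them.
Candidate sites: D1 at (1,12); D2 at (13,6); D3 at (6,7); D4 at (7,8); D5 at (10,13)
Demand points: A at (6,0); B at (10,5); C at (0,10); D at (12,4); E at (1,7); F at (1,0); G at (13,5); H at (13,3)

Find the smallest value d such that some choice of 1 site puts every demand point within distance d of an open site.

Open {D3}.
  Farthest demand point is F at distance 12 (to D3); all others are ≤ 12.
With {D4} the worst case is 14.
With {D2} the worst case is 18.
No size-1 selection achieves below 12.

12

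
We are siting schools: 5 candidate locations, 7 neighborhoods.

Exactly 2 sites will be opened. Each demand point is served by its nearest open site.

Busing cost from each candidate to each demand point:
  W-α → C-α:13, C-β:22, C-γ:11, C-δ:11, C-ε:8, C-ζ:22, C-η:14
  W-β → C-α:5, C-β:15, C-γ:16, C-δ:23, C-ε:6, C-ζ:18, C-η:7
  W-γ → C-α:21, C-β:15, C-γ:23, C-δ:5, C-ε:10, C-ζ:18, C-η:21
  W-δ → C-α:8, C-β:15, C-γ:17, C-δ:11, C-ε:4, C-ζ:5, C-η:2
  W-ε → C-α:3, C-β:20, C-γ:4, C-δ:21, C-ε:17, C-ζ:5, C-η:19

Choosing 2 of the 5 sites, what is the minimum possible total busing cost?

44

Open {W-δ, W-ε}.
  C-α→W-ε 3, C-β→W-δ 15, C-γ→W-ε 4, C-δ→W-δ 11, C-ε→W-δ 4, C-ζ→W-δ 5, C-η→W-δ 2  ⇒ total 44.
Compare {W-α, W-δ}: total 56.
Compare {W-γ, W-δ}: total 56.
No size-2 selection does better; minimum is 44.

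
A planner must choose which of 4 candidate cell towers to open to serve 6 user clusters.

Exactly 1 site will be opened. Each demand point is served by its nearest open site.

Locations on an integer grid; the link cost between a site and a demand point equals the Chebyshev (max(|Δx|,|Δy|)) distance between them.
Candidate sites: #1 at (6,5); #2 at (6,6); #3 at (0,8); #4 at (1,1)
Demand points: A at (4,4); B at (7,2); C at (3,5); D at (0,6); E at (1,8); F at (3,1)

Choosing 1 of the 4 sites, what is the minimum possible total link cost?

Open {#1}.
  A→#1 2, B→#1 3, C→#1 3, D→#1 6, E→#1 5, F→#1 4  ⇒ total 23.
Compare {#3}: total 24.
Compare {#2}: total 25.
No size-1 selection does better; minimum is 23.

23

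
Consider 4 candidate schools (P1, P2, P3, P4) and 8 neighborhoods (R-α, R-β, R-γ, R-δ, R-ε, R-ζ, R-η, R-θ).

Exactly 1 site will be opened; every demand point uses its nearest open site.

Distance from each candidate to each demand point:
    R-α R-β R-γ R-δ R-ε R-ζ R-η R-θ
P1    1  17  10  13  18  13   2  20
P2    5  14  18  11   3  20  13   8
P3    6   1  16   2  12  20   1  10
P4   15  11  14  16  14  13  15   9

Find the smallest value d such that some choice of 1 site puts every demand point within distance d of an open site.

16

Open {P4}.
  Farthest demand point is R-δ at distance 16 (to P4); all others are ≤ 16.
With {P1} the worst case is 20.
With {P2} the worst case is 20.
No size-1 selection achieves below 16.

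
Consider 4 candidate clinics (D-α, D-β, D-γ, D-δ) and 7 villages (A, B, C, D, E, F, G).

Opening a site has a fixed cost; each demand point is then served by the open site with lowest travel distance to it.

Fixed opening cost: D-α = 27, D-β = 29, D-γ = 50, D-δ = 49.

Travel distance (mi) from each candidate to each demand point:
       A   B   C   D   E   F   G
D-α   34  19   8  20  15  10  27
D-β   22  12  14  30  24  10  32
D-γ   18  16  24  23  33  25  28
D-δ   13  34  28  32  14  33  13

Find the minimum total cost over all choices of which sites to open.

160

Open {D-α}: assign each demand point to its cheapest open site.
  A→D-α 34, B→D-α 19, C→D-α 8, D→D-α 20, E→D-α 15, F→D-α 10, G→D-α 27
  travel distance 133, fixed 27 → total 160.
Compare {D-α, D-β}: travel distance 114 + fixed 56 = 170.
Compare {D-β}: travel distance 144 + fixed 29 = 173.
Compare {D-α, D-δ}: travel distance 97 + fixed 76 = 173.
All other subsets cost ≥ 170. Minimum total cost: 160.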